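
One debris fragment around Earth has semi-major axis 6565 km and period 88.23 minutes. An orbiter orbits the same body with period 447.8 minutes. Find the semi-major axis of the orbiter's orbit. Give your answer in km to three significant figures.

Kepler's third law: a³ ∝ T², so a₂ = a₁ (T₂/T₁)^(2/3).
T₂/T₁ = 5.075, (T₂/T₁)^(2/3) = 2.953.
a₂ = 6565 × 2.953 = 19390 km.

a₂ ≈ 19400 km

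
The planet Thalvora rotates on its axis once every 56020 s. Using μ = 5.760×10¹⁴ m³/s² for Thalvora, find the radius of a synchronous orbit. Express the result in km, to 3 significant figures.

A synchronous orbit has period T, so by Kepler's third law a = (μT²/4π²)^(1/3).
μT²/4π² = 5.760×10¹⁴ × (5.602×10⁴)² / 39.48 = 4.579×10²² m³.
a = 3.578×10⁷ m = 35775 km.

r_sync ≈ 35800 km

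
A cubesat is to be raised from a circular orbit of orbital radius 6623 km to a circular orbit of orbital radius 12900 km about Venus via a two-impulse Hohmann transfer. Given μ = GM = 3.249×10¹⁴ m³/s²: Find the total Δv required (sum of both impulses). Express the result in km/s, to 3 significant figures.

r₁ = 6623 km = 6.623×10⁶ m.
r₂ = 12900 km = 1.290×10⁷ m.
Transfer ellipse a_t = (r₁ + r₂)/2 = 9.762×10⁶ m.
At r₁: circular v_c1 = √(μ/r₁) = 7004 m/s; transfer-periapsis v_p = √[μ(2/r₁ − 1/a_t)] = 8052 m/s.
Δv₁ = v_p − v_c1 = 1048 m/s.
At r₂: circular v_c2 = √(μ/r₂) = 5019 m/s; transfer-apoapsis v_a = √[μ(2/r₂ − 1/a_t)] = 4134 m/s.
Δv₂ = v_c2 − v_a = 884.8 m/s.
Total Δv = Δv₁ + Δv₂ = 1932 m/s = 1.932 km/s.

Δv_total ≈ 1.93 km/s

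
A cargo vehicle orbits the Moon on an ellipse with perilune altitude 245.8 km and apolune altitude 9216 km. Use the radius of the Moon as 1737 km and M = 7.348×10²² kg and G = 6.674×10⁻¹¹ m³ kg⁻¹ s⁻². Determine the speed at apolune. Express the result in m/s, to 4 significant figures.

μ = GM = 6.674×10⁻¹¹ × 7.348×10²² = 4.904×10¹² m³/s².
r_p = 1737 + 245.8 = 1982.8 km = 1.9828×10⁶ m.
r_a = 1737 + 9216 = 10953 km = 1.0953×10⁷ m.
Semi-major axis a = (r_p + r_a)/2 = 6467.9 km = 6.468×10⁶ m.
Vis-viva: v² = μ(2/r − 1/a) = 4.904×10¹² × (1.826×10⁻⁷ − 1.546×10⁻⁷) = 1.373×10⁵ m²/s².
v = 370.5 m/s.

v ≈ 370.5 m/s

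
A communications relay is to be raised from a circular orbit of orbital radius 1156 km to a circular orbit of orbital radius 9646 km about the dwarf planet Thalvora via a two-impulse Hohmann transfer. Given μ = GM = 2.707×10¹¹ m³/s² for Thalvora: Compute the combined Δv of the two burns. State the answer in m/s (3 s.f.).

r₁ = 1156 km = 1.156×10⁶ m.
r₂ = 9646 km = 9.646×10⁶ m.
Transfer ellipse a_t = (r₁ + r₂)/2 = 5.401×10⁶ m.
At r₁: circular v_c1 = √(μ/r₁) = 483.9 m/s; transfer-periapsis v_p = √[μ(2/r₁ − 1/a_t)] = 646.7 m/s.
Δv₁ = v_p − v_c1 = 162.8 m/s.
At r₂: circular v_c2 = √(μ/r₂) = 167.5 m/s; transfer-apoapsis v_a = √[μ(2/r₂ − 1/a_t)] = 77.50 m/s.
Δv₂ = v_c2 − v_a = 90.02 m/s.
Total Δv = Δv₁ + Δv₂ = 252.8 m/s.

Δv_total ≈ 253 m/s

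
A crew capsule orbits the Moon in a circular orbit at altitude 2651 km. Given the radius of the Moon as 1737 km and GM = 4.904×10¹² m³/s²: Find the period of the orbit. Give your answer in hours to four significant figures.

T ≈ 7.244 hours

r = 1737 + 2651 = 4388.0 km = 4.3880×10⁶ m.
Kepler's third law: T = 2π√(r³/μ) = 2π√((4.388×10⁶)³ / 4.904×10¹²).
r³/μ = 1.723×10⁷ s², so T = 2π × 4.151×10³ = 2.608×10⁴ s.
Converting: 2.608×10⁴ s ÷ 3600 = 7.244 hours.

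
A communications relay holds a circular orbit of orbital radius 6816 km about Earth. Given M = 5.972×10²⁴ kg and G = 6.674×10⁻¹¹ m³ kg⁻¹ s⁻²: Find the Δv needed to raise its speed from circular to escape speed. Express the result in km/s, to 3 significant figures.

Δv ≈ 3.17 km/s

μ = GM = 6.674×10⁻¹¹ × 5.972×10²⁴ = 3.986×10¹⁴ m³/s².
r = 6816 km = 6.816×10⁶ m.
Circular speed v_c = √(μ/r) = 7647 m/s.
Escape speed v_esc = √(2μ/r) = √2 × v_c = 10810 m/s.
Δv = v_esc − v_c = 3167 m/s = 3.167 km/s.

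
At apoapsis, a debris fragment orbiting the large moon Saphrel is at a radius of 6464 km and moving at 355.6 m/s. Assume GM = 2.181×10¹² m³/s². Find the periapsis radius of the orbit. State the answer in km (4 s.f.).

r_a = 6.464×10⁶ m.
Specific energy ε = v²/2 − μ/r = -2.742×10⁵ J/kg, so a = −μ/(2ε) = 3.977×10⁶ m.
The apsides satisfy r_p + r_a = 2a, so the periapsis radius is 2a − r_a = 1.491×10⁶ m = 1490.6 km.

periapsis radius ≈ 1491 km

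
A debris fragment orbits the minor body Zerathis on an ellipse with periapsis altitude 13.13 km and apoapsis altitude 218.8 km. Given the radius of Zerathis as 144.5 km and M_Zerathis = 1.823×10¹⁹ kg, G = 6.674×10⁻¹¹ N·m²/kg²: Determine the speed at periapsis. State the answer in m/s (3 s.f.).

μ = GM = 6.674×10⁻¹¹ × 1.823×10¹⁹ = 1.217×10⁹ m³/s².
r_p = 144.5 + 13.13 = 157.63 km = 1.5763×10⁵ m.
r_a = 144.5 + 218.8 = 363.30 km = 3.6330×10⁵ m.
Semi-major axis a = (r_p + r_a)/2 = 260.47 km = 2.605×10⁵ m.
Vis-viva: v² = μ(2/r − 1/a) = 1.217×10⁹ × (1.269×10⁻⁵ − 3.839×10⁻⁶) = 1.077×10⁴ m²/s².
v = 103.8 m/s.

v ≈ 104 m/s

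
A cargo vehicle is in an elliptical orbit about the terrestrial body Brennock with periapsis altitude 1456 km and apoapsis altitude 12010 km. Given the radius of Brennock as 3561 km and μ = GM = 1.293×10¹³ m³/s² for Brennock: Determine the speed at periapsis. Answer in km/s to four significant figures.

v ≈ 1.974 km/s

r_p = 3561 + 1456 = 5017.0 km = 5.0170×10⁶ m.
r_a = 3561 + 12010 = 15571 km = 1.5571×10⁷ m.
Semi-major axis a = (r_p + r_a)/2 = 10294 km = 1.029×10⁷ m.
Vis-viva: v² = μ(2/r − 1/a) = 1.293×10¹³ × (3.986×10⁻⁷ − 9.714×10⁻⁸) = 3.898×10⁶ m²/s².
v = 1974 m/s = 1.974 km/s.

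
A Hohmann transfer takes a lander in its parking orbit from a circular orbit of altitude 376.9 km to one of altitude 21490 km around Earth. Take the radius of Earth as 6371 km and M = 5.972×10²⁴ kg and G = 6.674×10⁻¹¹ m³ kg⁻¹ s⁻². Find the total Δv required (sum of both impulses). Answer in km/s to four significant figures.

μ = GM = 6.674×10⁻¹¹ × 5.972×10²⁴ = 3.986×10¹⁴ m³/s².
r₁ = 6371 + 376.9 = 6747.9 km = 6.7479×10⁶ m.
r₂ = 6371 + 21490 = 27861 km = 2.7861×10⁷ m.
Transfer ellipse a_t = (r₁ + r₂)/2 = 1.730×10⁷ m.
At r₁: circular v_c1 = √(μ/r₁) = 7685 m/s; transfer-perigee v_p = √[μ(2/r₁ − 1/a_t)] = 9752 m/s.
Δv₁ = v_p − v_c1 = 2066 m/s.
At r₂: circular v_c2 = √(μ/r₂) = 3782 m/s; transfer-apogee v_a = √[μ(2/r₂ − 1/a_t)] = 2362 m/s.
Δv₂ = v_c2 − v_a = 1420 m/s.
Total Δv = Δv₁ + Δv₂ = 3487 m/s = 3.487 km/s.

Δv_total ≈ 3.487 km/s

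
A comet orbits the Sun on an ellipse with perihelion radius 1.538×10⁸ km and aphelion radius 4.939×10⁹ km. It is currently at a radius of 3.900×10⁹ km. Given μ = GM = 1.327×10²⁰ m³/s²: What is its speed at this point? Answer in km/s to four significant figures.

Semi-major axis a = (r_p + r_a)/2 = 2.5464×10⁹ km = 2.546×10¹² m.
Vis-viva: v² = μ(2/r − 1/a) = 1.327×10²⁰ × (5.128×10⁻¹³ − 3.927×10⁻¹³) = 1.594×10⁷ m²/s².
v = 3992 m/s = 3.992 km/s.

v ≈ 3.992 km/s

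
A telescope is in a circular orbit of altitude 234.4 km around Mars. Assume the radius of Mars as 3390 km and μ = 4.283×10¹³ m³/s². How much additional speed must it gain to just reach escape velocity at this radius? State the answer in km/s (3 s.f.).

r = 3390 + 234.4 = 3624.4 km = 3.6244×10⁶ m.
Circular speed v_c = √(μ/r) = 3438 m/s.
Escape speed v_esc = √(2μ/r) = √2 × v_c = 4862 m/s.
Δv = v_esc − v_c = 1424 m/s = 1.424 km/s.

Δv ≈ 1.42 km/s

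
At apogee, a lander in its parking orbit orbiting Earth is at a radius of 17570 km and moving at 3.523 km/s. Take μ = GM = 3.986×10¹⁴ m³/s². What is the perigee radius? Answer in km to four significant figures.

perigee radius ≈ 6616 km

r_a = 1.757×10⁷ m.
Specific energy ε = v²/2 − μ/r = -1.648×10⁷ J/kg, so a = −μ/(2ε) = 1.209×10⁷ m.
The apsides satisfy r_p + r_a = 2a, so the perigee radius is 2a − r_a = 6.616×10⁶ m = 6616.0 km.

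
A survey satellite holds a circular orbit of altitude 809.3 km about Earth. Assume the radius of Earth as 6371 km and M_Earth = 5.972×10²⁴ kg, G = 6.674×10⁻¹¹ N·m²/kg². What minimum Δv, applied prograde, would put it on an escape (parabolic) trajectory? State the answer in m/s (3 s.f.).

μ = GM = 6.674×10⁻¹¹ × 5.972×10²⁴ = 3.986×10¹⁴ m³/s².
r = 6371 + 809.3 = 7180.3 km = 7.1803×10⁶ m.
Circular speed v_c = √(μ/r) = 7450 m/s.
Escape speed v_esc = √(2μ/r) = √2 × v_c = 10540 m/s.
Δv = v_esc − v_c = 3086 m/s.

Δv ≈ 3090 m/s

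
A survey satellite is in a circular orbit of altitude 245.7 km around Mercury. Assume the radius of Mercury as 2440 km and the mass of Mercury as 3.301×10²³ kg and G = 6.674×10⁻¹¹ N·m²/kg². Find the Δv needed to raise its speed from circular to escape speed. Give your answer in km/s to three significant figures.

Δv ≈ 1.19 km/s

μ = GM = 6.674×10⁻¹¹ × 3.301×10²³ = 2.203×10¹³ m³/s².
r = 2440 + 245.7 = 2685.7 km = 2.6857×10⁶ m.
Circular speed v_c = √(μ/r) = 2864 m/s.
Escape speed v_esc = √(2μ/r) = √2 × v_c = 4050 m/s.
Δv = v_esc − v_c = 1186 m/s = 1.186 km/s.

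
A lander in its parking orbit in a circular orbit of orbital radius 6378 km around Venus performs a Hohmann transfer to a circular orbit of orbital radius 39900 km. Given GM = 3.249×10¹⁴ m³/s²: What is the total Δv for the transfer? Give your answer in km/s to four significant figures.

r₁ = 6378 km = 6.378×10⁶ m.
r₂ = 39900 km = 3.990×10⁷ m.
Transfer ellipse a_t = (r₁ + r₂)/2 = 2.314×10⁷ m.
At r₁: circular v_c1 = √(μ/r₁) = 7137 m/s; transfer-periapsis v_p = √[μ(2/r₁ − 1/a_t)] = 9372 m/s.
Δv₁ = v_p − v_c1 = 2235 m/s.
At r₂: circular v_c2 = √(μ/r₂) = 2854 m/s; transfer-apoapsis v_a = √[μ(2/r₂ − 1/a_t)] = 1498 m/s.
Δv₂ = v_c2 − v_a = 1355 m/s.
Total Δv = Δv₁ + Δv₂ = 3590 m/s = 3.590 km/s.

Δv_total ≈ 3.590 km/s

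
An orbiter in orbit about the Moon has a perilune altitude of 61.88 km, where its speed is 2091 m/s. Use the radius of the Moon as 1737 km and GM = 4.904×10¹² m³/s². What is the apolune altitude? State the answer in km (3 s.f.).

r_p = 1737 + 61.88 = 1798.9 km = 1.799×10⁶ m.
Specific energy ε = v²/2 − μ/r = -5.400×10⁵ J/kg, so a = −μ/(2ε) = 4.541×10⁶ m.
The apsides satisfy r_p + r_a = 2a, so the apolune radius is 2a − r_p = 7.283×10⁶ m = 7282.6 km.
Apolune altitude = 7282.6 − 1737 = 5545.6 km.

apolune altitude ≈ 5550 km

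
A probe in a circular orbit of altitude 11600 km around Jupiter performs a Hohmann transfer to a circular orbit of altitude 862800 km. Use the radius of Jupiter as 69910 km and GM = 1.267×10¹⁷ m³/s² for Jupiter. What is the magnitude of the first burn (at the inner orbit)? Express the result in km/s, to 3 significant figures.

Δv ≈ 14.0 km/s

r₁ = 69910 + 11600 = 81510 km = 8.1510×10⁷ m.
r₂ = 69910 + 862800 = 932710 km = 9.3271×10⁸ m.
Transfer ellipse a_t = (r₁ + r₂)/2 = 5.071×10⁸ m.
At r₁: circular v_c1 = √(μ/r₁) = 39430 m/s; transfer-perijove v_p = √[μ(2/r₁ − 1/a_t)] = 53470 m/s.
Δv₁ = v_p − v_c1 = 14040 m/s.
= 14.04 km/s.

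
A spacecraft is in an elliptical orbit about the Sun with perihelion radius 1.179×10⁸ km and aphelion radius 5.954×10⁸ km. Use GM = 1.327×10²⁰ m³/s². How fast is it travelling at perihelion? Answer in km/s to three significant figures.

Semi-major axis a = (r_p + r_a)/2 = 3.5665×10⁸ km = 3.566×10¹¹ m.
Vis-viva: v² = μ(2/r − 1/a) = 1.327×10²⁰ × (1.696×10⁻¹¹ − 2.804×10⁻¹²) = 1.879×10⁹ m²/s².
v = 43350 m/s = 43.35 km/s.

v ≈ 43.3 km/s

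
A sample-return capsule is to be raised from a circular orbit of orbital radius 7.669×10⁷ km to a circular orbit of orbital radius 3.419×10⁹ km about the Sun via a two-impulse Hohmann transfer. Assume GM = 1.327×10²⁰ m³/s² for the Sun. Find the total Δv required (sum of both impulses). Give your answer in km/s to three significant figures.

r₁ = 7.669×10⁷ km = 7.669×10¹⁰ m.
r₂ = 3.419×10⁹ km = 3.419×10¹² m.
Transfer ellipse a_t = (r₁ + r₂)/2 = 1.748×10¹² m.
At r₁: circular v_c1 = √(μ/r₁) = 41600 m/s; transfer-perihelion v_p = √[μ(2/r₁ − 1/a_t)] = 58180 m/s.
Δv₁ = v_p − v_c1 = 16580 m/s.
At r₂: circular v_c2 = √(μ/r₂) = 6230 m/s; transfer-aphelion v_a = √[μ(2/r₂ − 1/a_t)] = 1305 m/s.
Δv₂ = v_c2 − v_a = 4925 m/s.
Total Δv = Δv₁ + Δv₂ = 21510 m/s = 21.51 km/s.

Δv_total ≈ 21.5 km/s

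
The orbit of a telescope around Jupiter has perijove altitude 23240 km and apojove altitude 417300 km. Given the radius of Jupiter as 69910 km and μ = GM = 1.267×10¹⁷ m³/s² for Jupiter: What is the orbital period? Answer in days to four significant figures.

T ≈ 1.010 days

r_p = 69910 + 23240 = 93150 km = 9.3150×10⁷ m.
r_a = 69910 + 417300 = 487210 km = 4.8721×10⁸ m.
Semi-major axis a = (r_p + r_a)/2 = (93150 + 4.8721×10⁵)/2 = 2.9018×10⁵ km = 2.902×10⁸ m.
By Kepler's third law T = 2π√(a³/μ) = 2π × 1.389×10⁴ = 8.726×10⁴ s.
= 1.010 days.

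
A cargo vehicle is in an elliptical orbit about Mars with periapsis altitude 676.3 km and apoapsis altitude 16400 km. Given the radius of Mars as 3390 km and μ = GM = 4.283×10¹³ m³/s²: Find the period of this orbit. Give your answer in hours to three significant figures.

r_p = 3390 + 676.3 = 4066.3 km = 4.0663×10⁶ m.
r_a = 3390 + 16400 = 19790 km = 1.9790×10⁷ m.
Semi-major axis a = (r_p + r_a)/2 = (4066.3 + 19790)/2 = 11928 km = 1.193×10⁷ m.
By Kepler's third law T = 2π√(a³/μ) = 2π × 6.295×10³ = 3.955×10⁴ s.
= 10.99 hours.

T ≈ 11.0 hours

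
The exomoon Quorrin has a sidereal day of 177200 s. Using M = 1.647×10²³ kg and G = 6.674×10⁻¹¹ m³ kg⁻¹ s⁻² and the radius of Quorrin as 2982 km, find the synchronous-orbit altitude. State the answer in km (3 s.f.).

μ = GM = 6.674×10⁻¹¹ × 1.647×10²³ = 1.099×10¹³ m³/s².
A synchronous orbit has period T, so by Kepler's third law a = (μT²/4π²)^(1/3).
μT²/4π² = 1.099×10¹³ × (1.772×10⁵)² / 39.48 = 8.743×10²¹ m³.
a = 2.060×10⁷ m = 20601 km.
Altitude h = a − R = 20601 − 2982 = 17619 km.

h_sync ≈ 17600 km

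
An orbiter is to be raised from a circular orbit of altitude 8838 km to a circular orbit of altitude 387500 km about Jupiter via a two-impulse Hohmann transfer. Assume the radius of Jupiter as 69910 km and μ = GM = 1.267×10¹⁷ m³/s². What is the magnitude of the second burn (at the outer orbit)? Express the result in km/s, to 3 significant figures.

Δv ≈ 7.62 km/s

r₁ = 69910 + 8838 = 78748 km = 7.8748×10⁷ m.
r₂ = 69910 + 387500 = 457410 km = 4.5741×10⁸ m.
Transfer ellipse a_t = (r₁ + r₂)/2 = 2.681×10⁸ m.
At r₁: circular v_c1 = √(μ/r₁) = 40110 m/s; transfer-perijove v_p = √[μ(2/r₁ − 1/a_t)] = 52400 m/s.
At r₂: circular v_c2 = √(μ/r₂) = 16640 m/s; transfer-apojove v_a = √[μ(2/r₂ − 1/a_t)] = 9020 m/s.
Δv₂ = v_c2 − v_a = 7623 m/s.
= 7.623 km/s.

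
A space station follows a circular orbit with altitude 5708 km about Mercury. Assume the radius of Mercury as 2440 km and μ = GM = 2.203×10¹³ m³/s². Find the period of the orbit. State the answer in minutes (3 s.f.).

r = 2440 + 5708 = 8148.0 km = 8.1480×10⁶ m.
Kepler's third law: T = 2π√(r³/μ) = 2π√((8.148×10⁶)³ / 2.203×10¹³).
r³/μ = 2.455×10⁷ s², so T = 2π × 4.955×10³ = 3.114×10⁴ s.
Converting: 3.114×10⁴ s ÷ 60.00 = 518.9 minutes.

T ≈ 519 minutes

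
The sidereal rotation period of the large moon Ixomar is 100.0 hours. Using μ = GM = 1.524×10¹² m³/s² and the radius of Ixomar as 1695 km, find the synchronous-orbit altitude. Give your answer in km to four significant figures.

T = 100.0 hours = 3.600×10⁵ s.
A synchronous orbit has period T, so by Kepler's third law a = (μT²/4π²)^(1/3).
μT²/4π² = 1.524×10¹² × (3.600×10⁵)² / 39.48 = 5.003×10²¹ m³.
a = 1.710×10⁷ m = 17103 km.
Altitude h = a − R = 17103 − 1695 = 15408 km.

h_sync ≈ 15410 km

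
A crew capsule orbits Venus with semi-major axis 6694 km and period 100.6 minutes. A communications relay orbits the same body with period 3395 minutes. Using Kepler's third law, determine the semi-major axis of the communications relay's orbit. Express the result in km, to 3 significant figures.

Kepler's third law: a³ ∝ T², so a₂ = a₁ (T₂/T₁)^(2/3).
T₂/T₁ = 33.75, (T₂/T₁)^(2/3) = 10.44.
a₂ = 6694 × 10.44 = 69910 km.

a₂ ≈ 69900 km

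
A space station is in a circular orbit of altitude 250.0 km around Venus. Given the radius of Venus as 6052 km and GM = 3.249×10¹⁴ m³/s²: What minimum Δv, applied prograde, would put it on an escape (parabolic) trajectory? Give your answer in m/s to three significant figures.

Δv ≈ 2970 m/s

r = 6052 + 250.0 = 6302.0 km = 6.3020×10⁶ m.
Circular speed v_c = √(μ/r) = 7180 m/s.
Escape speed v_esc = √(2μ/r) = √2 × v_c = 10150 m/s.
Δv = v_esc − v_c = 2974 m/s.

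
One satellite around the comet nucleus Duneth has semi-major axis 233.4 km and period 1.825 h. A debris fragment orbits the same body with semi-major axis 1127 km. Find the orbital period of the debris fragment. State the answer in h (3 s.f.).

Kepler's third law: T² ∝ a³, so T₂ = T₁ (a₂/a₁)^(3/2).
a₂/a₁ = 4.829, (a₂/a₁)^(3/2) = 10.61.
T₂ = 1.825 × 10.61 = 19.36 h.

T₂ ≈ 19.4 h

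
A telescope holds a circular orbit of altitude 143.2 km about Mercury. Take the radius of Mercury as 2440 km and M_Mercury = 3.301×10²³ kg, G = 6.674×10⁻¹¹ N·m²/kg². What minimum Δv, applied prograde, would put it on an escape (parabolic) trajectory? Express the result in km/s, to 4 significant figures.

Δv ≈ 1.210 km/s

μ = GM = 6.674×10⁻¹¹ × 3.301×10²³ = 2.203×10¹³ m³/s².
r = 2440 + 143.2 = 2583.2 km = 2.5832×10⁶ m.
Circular speed v_c = √(μ/r) = 2920 m/s.
Escape speed v_esc = √(2μ/r) = √2 × v_c = 4130 m/s.
Δv = v_esc − v_c = 1210 m/s = 1.210 km/s.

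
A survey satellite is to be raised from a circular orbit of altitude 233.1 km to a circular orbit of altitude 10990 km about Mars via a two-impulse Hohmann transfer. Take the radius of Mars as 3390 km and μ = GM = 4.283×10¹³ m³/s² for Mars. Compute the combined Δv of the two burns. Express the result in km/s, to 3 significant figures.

r₁ = 3390 + 233.1 = 3623.1 km = 3.6231×10⁶ m.
r₂ = 3390 + 10990 = 14380 km = 1.4380×10⁷ m.
Transfer ellipse a_t = (r₁ + r₂)/2 = 9.002×10⁶ m.
At r₁: circular v_c1 = √(μ/r₁) = 3438 m/s; transfer-periapsis v_p = √[μ(2/r₁ − 1/a_t)] = 4346 m/s.
Δv₁ = v_p − v_c1 = 907.4 m/s.
At r₂: circular v_c2 = √(μ/r₂) = 1726 m/s; transfer-apoapsis v_a = √[μ(2/r₂ − 1/a_t)] = 1095 m/s.
Δv₂ = v_c2 − v_a = 630.9 m/s.
Total Δv = Δv₁ + Δv₂ = 1538 m/s = 1.538 km/s.

Δv_total ≈ 1.54 km/s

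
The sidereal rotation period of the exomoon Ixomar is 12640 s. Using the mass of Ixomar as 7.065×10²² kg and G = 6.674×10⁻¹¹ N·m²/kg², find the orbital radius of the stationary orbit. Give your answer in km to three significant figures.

μ = GM = 6.674×10⁻¹¹ × 7.065×10²² = 4.715×10¹² m³/s².
A synchronous orbit has period T, so by Kepler's third law a = (μT²/4π²)^(1/3).
μT²/4π² = 4.715×10¹² × (1.264×10⁴)² / 39.48 = 1.908×10¹⁹ m³.
a = 2.672×10⁶ m = 2672.3 km.

r_sync ≈ 2670 km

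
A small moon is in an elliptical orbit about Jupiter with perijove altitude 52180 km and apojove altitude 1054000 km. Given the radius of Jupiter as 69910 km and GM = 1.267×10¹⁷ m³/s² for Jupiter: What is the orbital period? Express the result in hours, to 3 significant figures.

r_p = 69910 + 52180 = 122090 km = 1.2209×10⁸ m.
r_a = 69910 + 1054000 = 1123900 km = 1.1239×10⁹ m.
Semi-major axis a = (r_p + r_a)/2 = (1.2209×10⁵ + 1.1239×10⁶)/2 = 6.2300×10⁵ km = 6.230×10⁸ m.
By Kepler's third law T = 2π√(a³/μ) = 2π × 4.369×10⁴ = 2.745×10⁵ s.
= 76.25 hours.

T ≈ 76.2 hours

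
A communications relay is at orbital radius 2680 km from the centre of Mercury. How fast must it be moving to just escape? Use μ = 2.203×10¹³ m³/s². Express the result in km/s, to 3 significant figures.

r = 2680 km = 2.680×10⁶ m.
Escape speed v_esc = √(2μ/r) = √(2 × 2.203×10¹³ / 2.680×10⁶) = √(1.644×10⁷) = 4055 m/s.
= 4.055 km/s.

v_esc ≈ 4.05 km/s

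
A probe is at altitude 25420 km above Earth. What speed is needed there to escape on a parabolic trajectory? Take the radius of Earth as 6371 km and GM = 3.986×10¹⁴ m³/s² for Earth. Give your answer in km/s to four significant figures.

v_esc ≈ 5.008 km/s

r = 6371 + 25420 = 31791 km = 3.1791×10⁷ m.
Escape speed v_esc = √(2μ/r) = √(2 × 3.986×10¹⁴ / 3.179×10⁷) = √(2.508×10⁷) = 5008 m/s.
= 5.008 km/s.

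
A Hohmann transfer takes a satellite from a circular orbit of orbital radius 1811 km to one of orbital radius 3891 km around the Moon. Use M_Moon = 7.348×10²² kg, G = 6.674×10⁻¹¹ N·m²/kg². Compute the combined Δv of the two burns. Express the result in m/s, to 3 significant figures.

μ = GM = 6.674×10⁻¹¹ × 7.348×10²² = 4.904×10¹² m³/s².
r₁ = 1811 km = 1.811×10⁶ m.
r₂ = 3891 km = 3.891×10⁶ m.
Transfer ellipse a_t = (r₁ + r₂)/2 = 2.851×10⁶ m.
At r₁: circular v_c1 = √(μ/r₁) = 1646 m/s; transfer-perilune v_p = √[μ(2/r₁ − 1/a_t)] = 1922 m/s.
Δv₁ = v_p − v_c1 = 276.9 m/s.
At r₂: circular v_c2 = √(μ/r₂) = 1123 m/s; transfer-apolune v_a = √[μ(2/r₂ − 1/a_t)] = 894.8 m/s.
Δv₂ = v_c2 − v_a = 227.9 m/s.
Total Δv = Δv₁ + Δv₂ = 504.7 m/s.

Δv_total ≈ 505 m/s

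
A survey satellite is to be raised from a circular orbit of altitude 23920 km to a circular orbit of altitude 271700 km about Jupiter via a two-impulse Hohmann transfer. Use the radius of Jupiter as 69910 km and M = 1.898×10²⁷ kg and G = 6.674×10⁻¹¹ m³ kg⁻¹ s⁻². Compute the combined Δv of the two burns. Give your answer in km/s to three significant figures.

μ = GM = 6.674×10⁻¹¹ × 1.898×10²⁷ = 1.267×10¹⁷ m³/s².
r₁ = 69910 + 23920 = 93830 km = 9.3830×10⁷ m.
r₂ = 69910 + 271700 = 341610 km = 3.4161×10⁸ m.
Transfer ellipse a_t = (r₁ + r₂)/2 = 2.177×10⁸ m.
At r₁: circular v_c1 = √(μ/r₁) = 36740 m/s; transfer-perijove v_p = √[μ(2/r₁ − 1/a_t)] = 46020 m/s.
Δv₁ = v_p − v_c1 = 9282 m/s.
At r₂: circular v_c2 = √(μ/r₂) = 19260 m/s; transfer-apojove v_a = √[μ(2/r₂ − 1/a_t)] = 12640 m/s.
Δv₂ = v_c2 − v_a = 6615 m/s.
Total Δv = Δv₁ + Δv₂ = 15900 m/s = 15.90 km/s.

Δv_total ≈ 15.9 km/s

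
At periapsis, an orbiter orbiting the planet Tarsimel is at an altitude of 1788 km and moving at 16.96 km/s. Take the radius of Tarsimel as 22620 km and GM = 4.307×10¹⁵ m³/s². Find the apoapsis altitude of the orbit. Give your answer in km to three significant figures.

apoapsis altitude ≈ 84900 km

r_p = 22620 + 1788 = 24408 km = 2.441×10⁷ m.
Specific energy ε = v²/2 − μ/r = -3.264×10⁷ J/kg, so a = −μ/(2ε) = 6.598×10⁷ m.
The apsides satisfy r_p + r_a = 2a, so the apoapsis radius is 2a − r_p = 1.076×10⁸ m = 1.0756×10⁵ km.
Apoapsis altitude = 1.0756×10⁵ − 22620 = 84936 km.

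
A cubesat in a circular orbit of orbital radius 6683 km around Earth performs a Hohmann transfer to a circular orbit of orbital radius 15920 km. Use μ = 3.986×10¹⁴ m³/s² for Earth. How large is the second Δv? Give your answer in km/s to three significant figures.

r₁ = 6683 km = 6.683×10⁶ m.
r₂ = 15920 km = 1.592×10⁷ m.
Transfer ellipse a_t = (r₁ + r₂)/2 = 1.130×10⁷ m.
At r₁: circular v_c1 = √(μ/r₁) = 7723 m/s; transfer-perigee v_p = √[μ(2/r₁ − 1/a_t)] = 9166 m/s.
At r₂: circular v_c2 = √(μ/r₂) = 5004 m/s; transfer-apogee v_a = √[μ(2/r₂ − 1/a_t)] = 3848 m/s.
Δv₂ = v_c2 − v_a = 1156 m/s.
= 1.156 km/s.

Δv ≈ 1.16 km/s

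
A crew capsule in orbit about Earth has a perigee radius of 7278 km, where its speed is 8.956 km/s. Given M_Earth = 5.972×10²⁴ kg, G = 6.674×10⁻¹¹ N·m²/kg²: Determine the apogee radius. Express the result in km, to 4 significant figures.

μ = GM = 6.674×10⁻¹¹ × 5.972×10²⁴ = 3.986×10¹⁴ m³/s².
r_p = 7.278×10⁶ m.
Specific energy ε = v²/2 − μ/r = -1.466×10⁷ J/kg, so a = −μ/(2ε) = 1.359×10⁷ m.
The apsides satisfy r_p + r_a = 2a, so the apogee radius is 2a − r_p = 1.991×10⁷ m = 19912 km.

apogee radius ≈ 19910 km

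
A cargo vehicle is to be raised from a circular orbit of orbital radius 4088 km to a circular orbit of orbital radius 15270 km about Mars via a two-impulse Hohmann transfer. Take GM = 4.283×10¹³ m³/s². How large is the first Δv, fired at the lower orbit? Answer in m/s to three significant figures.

r₁ = 4088 km = 4.088×10⁶ m.
r₂ = 15270 km = 1.527×10⁷ m.
Transfer ellipse a_t = (r₁ + r₂)/2 = 9.679×10⁶ m.
At r₁: circular v_c1 = √(μ/r₁) = 3237 m/s; transfer-periapsis v_p = √[μ(2/r₁ − 1/a_t)] = 4066 m/s.
Δv₁ = v_p − v_c1 = 828.8 m/s.

Δv ≈ 829 m/s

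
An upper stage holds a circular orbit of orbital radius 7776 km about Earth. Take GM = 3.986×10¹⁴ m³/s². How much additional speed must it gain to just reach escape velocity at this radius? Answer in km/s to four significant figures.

r = 7776 km = 7.776×10⁶ m.
Circular speed v_c = √(μ/r) = 7160 m/s.
Escape speed v_esc = √(2μ/r) = √2 × v_c = 10130 m/s.
Δv = v_esc − v_c = 2966 m/s = 2.966 km/s.

Δv ≈ 2.966 km/s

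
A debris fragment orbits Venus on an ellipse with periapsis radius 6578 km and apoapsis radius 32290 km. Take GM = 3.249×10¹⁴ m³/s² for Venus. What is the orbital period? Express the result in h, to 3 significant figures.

T ≈ 8.30 h

Semi-major axis a = (r_p + r_a)/2 = (6578.0 + 32290)/2 = 19434 km = 1.943×10⁷ m.
By Kepler's third law T = 2π√(a³/μ) = 2π × 4.753×10³ = 2.986×10⁴ s.
= 8.296 h.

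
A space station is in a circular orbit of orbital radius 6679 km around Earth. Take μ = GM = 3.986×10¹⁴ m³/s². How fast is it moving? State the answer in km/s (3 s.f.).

r = 6679 km = 6.679×10⁶ m.
For a circular orbit v = √(μ/r) = √(3.986×10¹⁴ / 6.679×10⁶) = √(5.968×10⁷) = 7725 m/s.
That is 7.725 km/s.

v ≈ 7.73 km/s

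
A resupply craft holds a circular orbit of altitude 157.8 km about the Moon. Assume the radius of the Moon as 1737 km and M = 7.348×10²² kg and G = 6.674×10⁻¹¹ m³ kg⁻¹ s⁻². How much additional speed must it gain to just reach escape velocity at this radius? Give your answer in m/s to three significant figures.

Δv ≈ 666 m/s

μ = GM = 6.674×10⁻¹¹ × 7.348×10²² = 4.904×10¹² m³/s².
r = 1737 + 157.8 = 1894.8 km = 1.8948×10⁶ m.
Circular speed v_c = √(μ/r) = 1609 m/s.
Escape speed v_esc = √(2μ/r) = √2 × v_c = 2275 m/s.
Δv = v_esc − v_c = 666.4 m/s.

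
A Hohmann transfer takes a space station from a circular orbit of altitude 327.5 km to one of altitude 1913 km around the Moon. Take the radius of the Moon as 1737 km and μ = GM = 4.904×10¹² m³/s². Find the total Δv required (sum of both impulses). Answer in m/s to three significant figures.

r₁ = 1737 + 327.5 = 2064.5 km = 2.0645×10⁶ m.
r₂ = 1737 + 1913 = 3650.0 km = 3.6500×10⁶ m.
Transfer ellipse a_t = (r₁ + r₂)/2 = 2.857×10⁶ m.
At r₁: circular v_c1 = √(μ/r₁) = 1541 m/s; transfer-perilune v_p = √[μ(2/r₁ − 1/a_t)] = 1742 m/s.
Δv₁ = v_p − v_c1 = 200.7 m/s.
At r₂: circular v_c2 = √(μ/r₂) = 1159 m/s; transfer-apolune v_a = √[μ(2/r₂ − 1/a_t)] = 985.3 m/s.
Δv₂ = v_c2 − v_a = 173.8 m/s.
Total Δv = Δv₁ + Δv₂ = 374.6 m/s.

Δv_total ≈ 375 m/s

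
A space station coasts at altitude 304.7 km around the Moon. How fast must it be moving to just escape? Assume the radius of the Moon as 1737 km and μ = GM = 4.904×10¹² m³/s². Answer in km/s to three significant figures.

r = 1737 + 304.7 = 2041.7 km = 2.0417×10⁶ m.
Escape speed v_esc = √(2μ/r) = √(2 × 4.904×10¹² / 2.042×10⁶) = √(4.804×10⁶) = 2192 m/s.
= 2.192 km/s.

v_esc ≈ 2.19 km/s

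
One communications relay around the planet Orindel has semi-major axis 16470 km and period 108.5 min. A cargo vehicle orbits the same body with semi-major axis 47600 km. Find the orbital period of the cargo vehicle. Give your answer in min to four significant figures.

Kepler's third law: T² ∝ a³, so T₂ = T₁ (a₂/a₁)^(3/2).
a₂/a₁ = 2.890, (a₂/a₁)^(3/2) = 4.913.
T₂ = 108.5 × 4.913 = 533.1 min.

T₂ ≈ 533.1 min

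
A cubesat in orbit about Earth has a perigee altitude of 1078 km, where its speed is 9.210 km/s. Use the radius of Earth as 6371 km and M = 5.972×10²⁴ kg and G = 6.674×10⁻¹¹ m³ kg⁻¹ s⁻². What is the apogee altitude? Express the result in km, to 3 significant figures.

μ = GM = 6.674×10⁻¹¹ × 5.972×10²⁴ = 3.986×10¹⁴ m³/s².
r_p = 6371 + 1078 = 7449.0 km = 7.449×10⁶ m.
Specific energy ε = v²/2 − μ/r = -1.109×10⁷ J/kg, so a = −μ/(2ε) = 1.796×10⁷ m.
The apsides satisfy r_p + r_a = 2a, so the apogee radius is 2a − r_p = 2.848×10⁷ m = 28476 km.
Apogee altitude = 28476 − 6371 = 22105 km.

apogee altitude ≈ 22100 km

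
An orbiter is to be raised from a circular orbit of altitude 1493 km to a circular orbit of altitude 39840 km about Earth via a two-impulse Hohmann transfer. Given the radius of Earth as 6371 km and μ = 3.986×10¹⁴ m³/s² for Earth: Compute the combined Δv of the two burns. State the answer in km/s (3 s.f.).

Δv_total ≈ 3.54 km/s

r₁ = 6371 + 1493 = 7864.0 km = 7.8640×10⁶ m.
r₂ = 6371 + 39840 = 46211 km = 4.6211×10⁷ m.
Transfer ellipse a_t = (r₁ + r₂)/2 = 2.704×10⁷ m.
At r₁: circular v_c1 = √(μ/r₁) = 7119 m/s; transfer-perigee v_p = √[μ(2/r₁ − 1/a_t)] = 9308 m/s.
Δv₁ = v_p − v_c1 = 2188 m/s.
At r₂: circular v_c2 = √(μ/r₂) = 2937 m/s; transfer-apogee v_a = √[μ(2/r₂ − 1/a_t)] = 1584 m/s.
Δv₂ = v_c2 − v_a = 1353 m/s.
Total Δv = Δv₁ + Δv₂ = 3541 m/s = 3.541 km/s.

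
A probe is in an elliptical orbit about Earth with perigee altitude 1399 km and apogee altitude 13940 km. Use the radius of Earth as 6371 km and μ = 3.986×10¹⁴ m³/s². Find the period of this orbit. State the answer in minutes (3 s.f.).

T ≈ 276 minutes

r_p = 6371 + 1399 = 7770.0 km = 7.7700×10⁶ m.
r_a = 6371 + 13940 = 20311 km = 2.0311×10⁷ m.
Semi-major axis a = (r_p + r_a)/2 = (7770.0 + 20311)/2 = 14040 km = 1.404×10⁷ m.
By Kepler's third law T = 2π√(a³/μ) = 2π × 2.635×10³ = 1.656×10⁴ s.
= 276.0 minutes.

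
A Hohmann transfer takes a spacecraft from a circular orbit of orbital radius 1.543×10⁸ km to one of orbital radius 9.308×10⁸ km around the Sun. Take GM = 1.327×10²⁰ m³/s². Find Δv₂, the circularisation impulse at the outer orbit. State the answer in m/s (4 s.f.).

Δv ≈ 5573 m/s

r₁ = 1.543×10⁸ km = 1.543×10¹¹ m.
r₂ = 9.308×10⁸ km = 9.308×10¹¹ m.
Transfer ellipse a_t = (r₁ + r₂)/2 = 5.426×10¹¹ m.
At r₁: circular v_c1 = √(μ/r₁) = 29330 m/s; transfer-perihelion v_p = √[μ(2/r₁ − 1/a_t)] = 38410 m/s.
At r₂: circular v_c2 = √(μ/r₂) = 11940 m/s; transfer-aphelion v_a = √[μ(2/r₂ − 1/a_t)] = 6368 m/s.
Δv₂ = v_c2 − v_a = 5573 m/s.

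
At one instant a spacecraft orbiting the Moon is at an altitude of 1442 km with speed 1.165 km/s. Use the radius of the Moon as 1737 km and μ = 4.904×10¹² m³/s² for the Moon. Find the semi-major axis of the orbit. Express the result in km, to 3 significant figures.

a ≈ 2840 km

r = 1737 + 1442 = 3179.0 km = 3.179×10⁶ m.
Vis-viva rearranged: 1/a = 2/r − v²/μ = 6.291×10⁻⁷ − 2.768×10⁻⁷ = 3.524×10⁻⁷ m⁻¹.
a = 2.838×10⁶ m = 2837.9 km.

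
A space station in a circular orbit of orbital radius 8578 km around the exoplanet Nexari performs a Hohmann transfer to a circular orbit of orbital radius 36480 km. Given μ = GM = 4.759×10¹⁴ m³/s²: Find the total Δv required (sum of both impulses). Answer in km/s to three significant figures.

r₁ = 8578 km = 8.578×10⁶ m.
r₂ = 36480 km = 3.648×10⁷ m.
Transfer ellipse a_t = (r₁ + r₂)/2 = 2.253×10⁷ m.
At r₁: circular v_c1 = √(μ/r₁) = 7448 m/s; transfer-periapsis v_p = √[μ(2/r₁ − 1/a_t)] = 9478 m/s.
Δv₁ = v_p − v_c1 = 2030 m/s.
At r₂: circular v_c2 = √(μ/r₂) = 3612 m/s; transfer-apoapsis v_a = √[μ(2/r₂ − 1/a_t)] = 2229 m/s.
Δv₂ = v_c2 − v_a = 1383 m/s.
Total Δv = Δv₁ + Δv₂ = 3413 m/s = 3.413 km/s.

Δv_total ≈ 3.41 km/s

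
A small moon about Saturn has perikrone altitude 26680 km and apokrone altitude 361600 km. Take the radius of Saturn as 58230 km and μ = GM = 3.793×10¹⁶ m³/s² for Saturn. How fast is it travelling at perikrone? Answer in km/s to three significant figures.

v ≈ 27.3 km/s

r_p = 58230 + 26680 = 84910 km = 8.4910×10⁷ m.
r_a = 58230 + 361600 = 419830 km = 4.1983×10⁸ m.
Semi-major axis a = (r_p + r_a)/2 = 2.5237×10⁵ km = 2.524×10⁸ m.
Vis-viva: v² = μ(2/r − 1/a) = 3.793×10¹⁶ × (2.355×10⁻⁸ − 3.962×10⁻⁹) = 7.431×10⁸ m²/s².
v = 27260 m/s = 27.26 km/s.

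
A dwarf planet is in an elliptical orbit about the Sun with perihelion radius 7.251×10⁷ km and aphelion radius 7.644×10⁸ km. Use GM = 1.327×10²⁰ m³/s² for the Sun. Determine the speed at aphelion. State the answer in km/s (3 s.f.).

Semi-major axis a = (r_p + r_a)/2 = 4.1846×10⁸ km = 4.185×10¹¹ m.
Vis-viva: v² = μ(2/r − 1/a) = 1.327×10²⁰ × (2.616×10⁻¹² − 2.390×10⁻¹²) = 3.008×10⁷ m²/s².
v = 5485 m/s = 5.485 km/s.

v ≈ 5.48 km/s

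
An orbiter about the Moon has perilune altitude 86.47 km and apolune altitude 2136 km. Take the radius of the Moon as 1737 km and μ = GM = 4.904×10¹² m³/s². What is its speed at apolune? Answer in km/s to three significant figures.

r_p = 1737 + 86.47 = 1823.5 km = 1.8235×10⁶ m.
r_a = 1737 + 2136 = 3873.0 km = 3.8730×10⁶ m.
Semi-major axis a = (r_p + r_a)/2 = 2848.2 km = 2.848×10⁶ m.
Vis-viva: v² = μ(2/r − 1/a) = 4.904×10¹² × (5.164×10⁻⁷ − 3.511×10⁻⁷) = 8.106×10⁵ m²/s².
v = 900.4 m/s = 0.9004 km/s.

v ≈ 0.9 km/s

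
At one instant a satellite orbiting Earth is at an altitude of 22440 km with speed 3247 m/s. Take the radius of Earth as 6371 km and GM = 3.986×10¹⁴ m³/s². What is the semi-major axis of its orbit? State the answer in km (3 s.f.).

a ≈ 23300 km

r = 6371 + 22440 = 28811 km = 2.881×10⁷ m.
Vis-viva rearranged: 1/a = 2/r − v²/μ = 6.942×10⁻⁸ − 2.645×10⁻⁸ = 4.297×10⁻⁸ m⁻¹.
a = 2.327×10⁷ m = 23273 km.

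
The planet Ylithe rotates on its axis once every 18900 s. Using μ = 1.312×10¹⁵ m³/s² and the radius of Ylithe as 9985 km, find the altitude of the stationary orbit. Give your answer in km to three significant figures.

h_sync ≈ 12800 km

A synchronous orbit has period T, so by Kepler's third law a = (μT²/4π²)^(1/3).
μT²/4π² = 1.312×10¹⁵ × (1.890×10⁴)² / 39.48 = 1.187×10²² m³.
a = 2.281×10⁷ m = 22812 km.
Altitude h = a − R = 22812 − 9985 = 12827 km.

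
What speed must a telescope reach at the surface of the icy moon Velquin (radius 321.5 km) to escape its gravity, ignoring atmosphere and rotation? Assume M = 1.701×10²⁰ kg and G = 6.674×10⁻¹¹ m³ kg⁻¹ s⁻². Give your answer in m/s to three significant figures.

v_esc ≈ 266 m/s

μ = GM = 6.674×10⁻¹¹ × 1.701×10²⁰ = 1.135×10¹⁰ m³/s².
r = R = 3.215×10⁵ m.
Escape speed v_esc = √(2μ/r) = √(2 × 1.135×10¹⁰ / 3.215×10⁵) = √(7.062×10⁴) = 265.7 m/s.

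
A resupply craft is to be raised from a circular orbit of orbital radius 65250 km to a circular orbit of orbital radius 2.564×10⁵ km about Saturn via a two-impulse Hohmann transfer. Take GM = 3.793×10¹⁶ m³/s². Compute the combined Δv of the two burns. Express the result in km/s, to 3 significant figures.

r₁ = 65250 km = 6.525×10⁷ m.
r₂ = 2.564×10⁵ km = 2.564×10⁸ m.
Transfer ellipse a_t = (r₁ + r₂)/2 = 1.608×10⁸ m.
At r₁: circular v_c1 = √(μ/r₁) = 24110 m/s; transfer-perikrone v_p = √[μ(2/r₁ − 1/a_t)] = 30440 m/s.
Δv₁ = v_p − v_c1 = 6332 m/s.
At r₂: circular v_c2 = √(μ/r₂) = 12160 m/s; transfer-apokrone v_a = √[μ(2/r₂ − 1/a_t)] = 7747 m/s.
Δv₂ = v_c2 − v_a = 4416 m/s.
Total Δv = Δv₁ + Δv₂ = 10750 m/s = 10.75 km/s.

Δv_total ≈ 10.7 km/s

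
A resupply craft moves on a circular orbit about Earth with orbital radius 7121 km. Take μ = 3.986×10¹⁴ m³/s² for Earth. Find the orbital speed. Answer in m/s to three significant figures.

v ≈ 7480 m/s

r = 7121 km = 7.121×10⁶ m.
For a circular orbit v = √(μ/r) = √(3.986×10¹⁴ / 7.121×10⁶) = √(5.598×10⁷) = 7482 m/s.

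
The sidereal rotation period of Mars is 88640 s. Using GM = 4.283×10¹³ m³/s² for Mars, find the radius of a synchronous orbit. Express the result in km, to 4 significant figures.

r_sync ≈ 20430 km

A synchronous orbit has period T, so by Kepler's third law a = (μT²/4π²)^(1/3).
μT²/4π² = 4.283×10¹³ × (8.864×10⁴)² / 39.48 = 8.524×10²¹ m³.
a = 2.043×10⁷ m = 20428 km.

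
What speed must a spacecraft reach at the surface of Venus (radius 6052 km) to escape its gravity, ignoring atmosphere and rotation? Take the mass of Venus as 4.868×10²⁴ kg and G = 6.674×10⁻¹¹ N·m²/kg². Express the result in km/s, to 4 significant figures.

μ = GM = 6.674×10⁻¹¹ × 4.868×10²⁴ = 3.249×10¹⁴ m³/s².
r = R = 6.052×10⁶ m.
Escape speed v_esc = √(2μ/r) = √(2 × 3.249×10¹⁴ / 6.052×10⁶) = √(1.074×10⁸) = 10360 m/s.
= 10.36 km/s.

v_esc ≈ 10.36 km/s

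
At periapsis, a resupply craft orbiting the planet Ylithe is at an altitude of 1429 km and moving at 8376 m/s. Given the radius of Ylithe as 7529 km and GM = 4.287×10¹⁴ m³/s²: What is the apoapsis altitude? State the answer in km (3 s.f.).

apoapsis altitude ≈ 17100 km

r_p = 7529 + 1429 = 8958.0 km = 8.958×10⁶ m.
Specific energy ε = v²/2 − μ/r = -1.278×10⁷ J/kg, so a = −μ/(2ε) = 1.677×10⁷ m.
The apsides satisfy r_p + r_a = 2a, so the apoapsis radius is 2a − r_p = 2.459×10⁷ m = 24592 km.
Apoapsis altitude = 24592 − 7529 = 17063 km.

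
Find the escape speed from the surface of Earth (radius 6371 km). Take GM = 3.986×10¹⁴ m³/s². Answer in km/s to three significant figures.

v_esc ≈ 11.2 km/s

r = R = 6.371×10⁶ m.
Escape speed v_esc = √(2μ/r) = √(2 × 3.986×10¹⁴ / 6.371×10⁶) = √(1.251×10⁸) = 11190 m/s.
= 11.19 km/s.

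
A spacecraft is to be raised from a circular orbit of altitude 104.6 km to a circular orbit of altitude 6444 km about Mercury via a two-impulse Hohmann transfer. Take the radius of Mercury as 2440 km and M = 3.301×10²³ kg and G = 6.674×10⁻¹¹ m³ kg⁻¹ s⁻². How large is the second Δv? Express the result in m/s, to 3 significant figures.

μ = GM = 6.674×10⁻¹¹ × 3.301×10²³ = 2.203×10¹³ m³/s².
r₁ = 2440 + 104.6 = 2544.6 km = 2.5446×10⁶ m.
r₂ = 2440 + 6444 = 8884.0 km = 8.8840×10⁶ m.
Transfer ellipse a_t = (r₁ + r₂)/2 = 5.714×10⁶ m.
At r₁: circular v_c1 = √(μ/r₁) = 2942 m/s; transfer-periherm v_p = √[μ(2/r₁ − 1/a_t)] = 3669 m/s.
At r₂: circular v_c2 = √(μ/r₂) = 1575 m/s; transfer-apoherm v_a = √[μ(2/r₂ − 1/a_t)] = 1051 m/s.
Δv₂ = v_c2 − v_a = 523.9 m/s.

Δv ≈ 524 m/s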